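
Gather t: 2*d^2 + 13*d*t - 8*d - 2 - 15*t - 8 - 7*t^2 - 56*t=2*d^2 - 8*d - 7*t^2 + t*(13*d - 71) - 10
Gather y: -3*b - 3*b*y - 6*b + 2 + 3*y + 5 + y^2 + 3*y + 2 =-9*b + y^2 + y*(6 - 3*b) + 9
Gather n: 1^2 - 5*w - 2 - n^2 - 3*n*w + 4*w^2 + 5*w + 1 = -n^2 - 3*n*w + 4*w^2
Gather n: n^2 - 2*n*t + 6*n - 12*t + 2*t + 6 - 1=n^2 + n*(6 - 2*t) - 10*t + 5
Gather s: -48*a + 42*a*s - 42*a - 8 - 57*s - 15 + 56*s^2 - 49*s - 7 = -90*a + 56*s^2 + s*(42*a - 106) - 30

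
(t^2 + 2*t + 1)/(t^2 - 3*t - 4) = (t + 1)/(t - 4)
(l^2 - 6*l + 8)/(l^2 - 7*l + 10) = (l - 4)/(l - 5)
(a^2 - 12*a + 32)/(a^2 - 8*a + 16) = (a - 8)/(a - 4)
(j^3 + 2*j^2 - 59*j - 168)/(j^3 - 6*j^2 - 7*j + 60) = (j^2 - j - 56)/(j^2 - 9*j + 20)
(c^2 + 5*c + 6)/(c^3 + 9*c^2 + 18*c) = (c + 2)/(c*(c + 6))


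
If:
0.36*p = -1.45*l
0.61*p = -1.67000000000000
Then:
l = 0.68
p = -2.74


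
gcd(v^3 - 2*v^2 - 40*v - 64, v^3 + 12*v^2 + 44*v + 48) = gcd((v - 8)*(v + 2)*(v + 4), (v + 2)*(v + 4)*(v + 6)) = v^2 + 6*v + 8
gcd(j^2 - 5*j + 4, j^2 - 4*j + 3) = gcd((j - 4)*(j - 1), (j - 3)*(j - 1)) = j - 1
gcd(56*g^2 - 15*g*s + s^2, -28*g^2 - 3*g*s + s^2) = -7*g + s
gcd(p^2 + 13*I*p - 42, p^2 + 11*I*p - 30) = p + 6*I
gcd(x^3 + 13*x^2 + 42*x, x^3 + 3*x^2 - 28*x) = x^2 + 7*x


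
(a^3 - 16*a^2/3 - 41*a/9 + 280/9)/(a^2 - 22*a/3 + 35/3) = (9*a^2 - 3*a - 56)/(3*(3*a - 7))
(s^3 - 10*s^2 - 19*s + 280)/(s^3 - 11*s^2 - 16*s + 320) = (s - 7)/(s - 8)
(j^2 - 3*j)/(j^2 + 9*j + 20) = j*(j - 3)/(j^2 + 9*j + 20)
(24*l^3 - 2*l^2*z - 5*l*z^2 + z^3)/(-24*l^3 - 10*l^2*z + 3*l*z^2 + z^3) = (-4*l + z)/(4*l + z)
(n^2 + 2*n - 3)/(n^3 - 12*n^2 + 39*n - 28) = (n + 3)/(n^2 - 11*n + 28)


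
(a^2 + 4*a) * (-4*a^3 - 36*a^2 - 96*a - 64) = -4*a^5 - 52*a^4 - 240*a^3 - 448*a^2 - 256*a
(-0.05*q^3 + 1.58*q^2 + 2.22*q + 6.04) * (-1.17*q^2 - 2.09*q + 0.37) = 0.0585*q^5 - 1.7441*q^4 - 5.9181*q^3 - 11.122*q^2 - 11.8022*q + 2.2348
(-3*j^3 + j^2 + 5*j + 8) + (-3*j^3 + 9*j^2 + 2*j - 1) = -6*j^3 + 10*j^2 + 7*j + 7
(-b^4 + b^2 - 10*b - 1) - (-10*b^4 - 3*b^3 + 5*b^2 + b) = 9*b^4 + 3*b^3 - 4*b^2 - 11*b - 1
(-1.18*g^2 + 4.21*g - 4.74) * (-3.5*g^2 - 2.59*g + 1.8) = 4.13*g^4 - 11.6788*g^3 + 3.5621*g^2 + 19.8546*g - 8.532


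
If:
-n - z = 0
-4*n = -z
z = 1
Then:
No Solution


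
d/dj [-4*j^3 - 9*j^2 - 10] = 6*j*(-2*j - 3)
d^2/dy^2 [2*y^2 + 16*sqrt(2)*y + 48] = 4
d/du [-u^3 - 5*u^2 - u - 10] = -3*u^2 - 10*u - 1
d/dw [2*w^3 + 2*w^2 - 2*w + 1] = 6*w^2 + 4*w - 2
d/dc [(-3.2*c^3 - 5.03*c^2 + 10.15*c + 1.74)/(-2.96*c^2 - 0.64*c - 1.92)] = (9.472*c^4 + 4.096*c^3 + 51.6952*c^2 + 29.616*c - 18.3744)/(8.7616*c^4 + 3.7888*c^3 + 11.776*c^2 + 2.4576*c + 3.6864)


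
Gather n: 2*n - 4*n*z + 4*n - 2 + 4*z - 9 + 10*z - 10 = n*(6 - 4*z) + 14*z - 21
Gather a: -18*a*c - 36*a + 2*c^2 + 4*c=a*(-18*c - 36) + 2*c^2 + 4*c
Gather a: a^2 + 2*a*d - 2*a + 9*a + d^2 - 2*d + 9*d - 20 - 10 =a^2 + a*(2*d + 7) + d^2 + 7*d - 30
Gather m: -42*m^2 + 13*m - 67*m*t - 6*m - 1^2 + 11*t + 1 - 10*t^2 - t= -42*m^2 + m*(7 - 67*t) - 10*t^2 + 10*t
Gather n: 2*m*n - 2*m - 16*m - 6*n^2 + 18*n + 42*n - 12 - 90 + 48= -18*m - 6*n^2 + n*(2*m + 60) - 54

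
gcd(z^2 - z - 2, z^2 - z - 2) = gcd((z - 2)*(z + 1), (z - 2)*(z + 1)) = z^2 - z - 2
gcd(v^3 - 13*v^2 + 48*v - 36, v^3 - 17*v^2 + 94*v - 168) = v - 6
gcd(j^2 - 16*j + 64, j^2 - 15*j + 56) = j - 8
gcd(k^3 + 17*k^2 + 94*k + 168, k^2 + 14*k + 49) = k + 7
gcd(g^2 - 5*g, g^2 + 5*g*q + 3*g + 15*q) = 1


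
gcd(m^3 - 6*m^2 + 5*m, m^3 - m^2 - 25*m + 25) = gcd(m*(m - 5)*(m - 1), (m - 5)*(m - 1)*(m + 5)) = m^2 - 6*m + 5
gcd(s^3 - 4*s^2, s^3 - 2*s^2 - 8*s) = s^2 - 4*s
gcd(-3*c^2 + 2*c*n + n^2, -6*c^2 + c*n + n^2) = 3*c + n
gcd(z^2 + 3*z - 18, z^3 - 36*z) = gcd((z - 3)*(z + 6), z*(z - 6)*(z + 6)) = z + 6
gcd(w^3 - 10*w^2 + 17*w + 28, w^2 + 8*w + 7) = w + 1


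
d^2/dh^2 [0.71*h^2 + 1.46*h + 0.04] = 1.42000000000000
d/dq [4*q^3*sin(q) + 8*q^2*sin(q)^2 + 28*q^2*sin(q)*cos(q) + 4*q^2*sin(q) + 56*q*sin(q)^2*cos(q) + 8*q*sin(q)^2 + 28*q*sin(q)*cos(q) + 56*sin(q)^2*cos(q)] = 4*q^3*cos(q) + 12*q^2*sin(q) + 8*q^2*sin(2*q) + 4*q^2*cos(q) + 28*q^2*cos(2*q) - 6*q*sin(q) + 36*q*sin(2*q) + 42*q*sin(3*q) + 20*q*cos(2*q) + 8*q + 14*sin(2*q) + 42*sin(3*q) - 4*cos(2*q) - 14*cos(3*q) + 14*sqrt(2)*cos(q + pi/4) + 4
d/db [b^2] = 2*b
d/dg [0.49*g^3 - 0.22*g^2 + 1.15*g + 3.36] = 1.47*g^2 - 0.44*g + 1.15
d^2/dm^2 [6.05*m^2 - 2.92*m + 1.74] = 12.1000000000000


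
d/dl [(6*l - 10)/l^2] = 2*(10 - 3*l)/l^3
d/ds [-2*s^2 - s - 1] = -4*s - 1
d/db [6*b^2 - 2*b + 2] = 12*b - 2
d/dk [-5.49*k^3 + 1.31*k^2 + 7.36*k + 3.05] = -16.47*k^2 + 2.62*k + 7.36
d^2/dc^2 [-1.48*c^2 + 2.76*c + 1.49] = -2.96000000000000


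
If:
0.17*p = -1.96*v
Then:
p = -11.5294117647059*v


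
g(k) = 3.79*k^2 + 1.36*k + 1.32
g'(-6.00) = -44.12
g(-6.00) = 129.60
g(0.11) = 1.52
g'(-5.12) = -37.45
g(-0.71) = 2.26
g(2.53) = 29.02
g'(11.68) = 89.89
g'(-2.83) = -20.09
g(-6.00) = 129.60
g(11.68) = 534.25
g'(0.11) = 2.19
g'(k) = 7.58*k + 1.36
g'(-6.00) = -44.12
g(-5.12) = 93.71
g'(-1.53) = -10.24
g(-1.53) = 8.11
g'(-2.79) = -19.79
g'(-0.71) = -4.02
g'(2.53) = 20.54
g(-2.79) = 27.03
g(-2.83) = 27.82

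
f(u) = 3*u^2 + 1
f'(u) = 6*u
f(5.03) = 76.90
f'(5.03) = 30.18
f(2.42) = 18.57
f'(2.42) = 14.52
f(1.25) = 5.69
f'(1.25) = 7.50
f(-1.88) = 11.60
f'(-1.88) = -11.28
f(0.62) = 2.15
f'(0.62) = 3.72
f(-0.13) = 1.05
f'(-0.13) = -0.78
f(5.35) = 86.87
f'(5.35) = 32.10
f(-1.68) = 9.47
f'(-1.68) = -10.08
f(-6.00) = 109.00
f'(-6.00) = -36.00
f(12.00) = 433.00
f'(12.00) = 72.00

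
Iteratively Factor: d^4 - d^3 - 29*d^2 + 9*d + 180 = (d + 3)*(d^3 - 4*d^2 - 17*d + 60) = (d - 5)*(d + 3)*(d^2 + d - 12) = (d - 5)*(d + 3)*(d + 4)*(d - 3)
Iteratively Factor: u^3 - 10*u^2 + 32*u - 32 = (u - 2)*(u^2 - 8*u + 16) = (u - 4)*(u - 2)*(u - 4)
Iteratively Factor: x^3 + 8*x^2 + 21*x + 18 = (x + 2)*(x^2 + 6*x + 9) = (x + 2)*(x + 3)*(x + 3)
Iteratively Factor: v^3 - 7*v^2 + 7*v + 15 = (v - 3)*(v^2 - 4*v - 5) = (v - 5)*(v - 3)*(v + 1)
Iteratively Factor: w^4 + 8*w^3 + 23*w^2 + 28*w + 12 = (w + 2)*(w^3 + 6*w^2 + 11*w + 6) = (w + 2)^2*(w^2 + 4*w + 3) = (w + 2)^2*(w + 3)*(w + 1)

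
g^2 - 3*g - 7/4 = (g - 7/2)*(g + 1/2)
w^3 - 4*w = w*(w - 2)*(w + 2)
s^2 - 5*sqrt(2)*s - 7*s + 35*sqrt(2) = (s - 7)*(s - 5*sqrt(2))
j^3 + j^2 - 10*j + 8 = (j - 2)*(j - 1)*(j + 4)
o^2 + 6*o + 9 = (o + 3)^2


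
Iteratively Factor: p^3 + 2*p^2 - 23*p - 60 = (p - 5)*(p^2 + 7*p + 12) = (p - 5)*(p + 3)*(p + 4)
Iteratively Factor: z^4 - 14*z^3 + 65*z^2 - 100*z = (z - 4)*(z^3 - 10*z^2 + 25*z) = z*(z - 4)*(z^2 - 10*z + 25) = z*(z - 5)*(z - 4)*(z - 5)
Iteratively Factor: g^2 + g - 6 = (g - 2)*(g + 3)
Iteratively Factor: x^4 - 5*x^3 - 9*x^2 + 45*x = (x - 5)*(x^3 - 9*x) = (x - 5)*(x - 3)*(x^2 + 3*x) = x*(x - 5)*(x - 3)*(x + 3)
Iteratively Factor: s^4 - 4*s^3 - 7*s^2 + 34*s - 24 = (s - 4)*(s^3 - 7*s + 6) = (s - 4)*(s + 3)*(s^2 - 3*s + 2) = (s - 4)*(s - 2)*(s + 3)*(s - 1)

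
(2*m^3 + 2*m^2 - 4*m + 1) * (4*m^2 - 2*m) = 8*m^5 + 4*m^4 - 20*m^3 + 12*m^2 - 2*m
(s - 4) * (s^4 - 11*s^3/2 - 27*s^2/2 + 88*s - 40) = s^5 - 19*s^4/2 + 17*s^3/2 + 142*s^2 - 392*s + 160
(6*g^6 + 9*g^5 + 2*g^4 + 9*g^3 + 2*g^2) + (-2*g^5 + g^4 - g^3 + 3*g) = 6*g^6 + 7*g^5 + 3*g^4 + 8*g^3 + 2*g^2 + 3*g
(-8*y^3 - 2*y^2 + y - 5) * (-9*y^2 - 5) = 72*y^5 + 18*y^4 + 31*y^3 + 55*y^2 - 5*y + 25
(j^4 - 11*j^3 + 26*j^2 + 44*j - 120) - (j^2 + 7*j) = j^4 - 11*j^3 + 25*j^2 + 37*j - 120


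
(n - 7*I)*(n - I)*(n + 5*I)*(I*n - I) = I*n^4 + 3*n^3 - I*n^3 - 3*n^2 + 33*I*n^2 + 35*n - 33*I*n - 35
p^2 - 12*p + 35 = (p - 7)*(p - 5)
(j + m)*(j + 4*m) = j^2 + 5*j*m + 4*m^2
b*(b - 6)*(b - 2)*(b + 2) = b^4 - 6*b^3 - 4*b^2 + 24*b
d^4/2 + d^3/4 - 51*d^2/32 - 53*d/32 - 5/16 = (d/2 + 1/2)*(d - 2)*(d + 1/4)*(d + 5/4)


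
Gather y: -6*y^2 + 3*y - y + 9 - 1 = -6*y^2 + 2*y + 8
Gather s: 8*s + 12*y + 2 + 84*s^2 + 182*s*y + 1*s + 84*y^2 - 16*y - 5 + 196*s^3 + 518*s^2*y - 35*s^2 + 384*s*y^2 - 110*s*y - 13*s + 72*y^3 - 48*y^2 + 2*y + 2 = 196*s^3 + s^2*(518*y + 49) + s*(384*y^2 + 72*y - 4) + 72*y^3 + 36*y^2 - 2*y - 1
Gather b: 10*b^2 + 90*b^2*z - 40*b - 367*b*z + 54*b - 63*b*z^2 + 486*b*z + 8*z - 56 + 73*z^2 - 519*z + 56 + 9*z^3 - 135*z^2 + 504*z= b^2*(90*z + 10) + b*(-63*z^2 + 119*z + 14) + 9*z^3 - 62*z^2 - 7*z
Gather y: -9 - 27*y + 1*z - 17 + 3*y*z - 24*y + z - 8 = y*(3*z - 51) + 2*z - 34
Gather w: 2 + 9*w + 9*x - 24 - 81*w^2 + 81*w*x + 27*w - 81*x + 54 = -81*w^2 + w*(81*x + 36) - 72*x + 32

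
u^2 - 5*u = u*(u - 5)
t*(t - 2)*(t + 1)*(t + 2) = t^4 + t^3 - 4*t^2 - 4*t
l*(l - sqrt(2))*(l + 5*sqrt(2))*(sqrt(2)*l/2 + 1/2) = sqrt(2)*l^4/2 + 9*l^3/2 - 3*sqrt(2)*l^2 - 5*l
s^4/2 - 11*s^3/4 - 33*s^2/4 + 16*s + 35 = (s/2 + 1)*(s - 7)*(s - 5/2)*(s + 2)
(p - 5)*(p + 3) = p^2 - 2*p - 15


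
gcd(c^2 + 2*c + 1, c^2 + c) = c + 1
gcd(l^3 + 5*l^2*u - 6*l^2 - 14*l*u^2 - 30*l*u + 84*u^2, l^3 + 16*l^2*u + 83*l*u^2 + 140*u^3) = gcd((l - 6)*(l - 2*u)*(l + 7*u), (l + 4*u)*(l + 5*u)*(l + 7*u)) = l + 7*u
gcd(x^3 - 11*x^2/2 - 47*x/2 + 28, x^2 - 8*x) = x - 8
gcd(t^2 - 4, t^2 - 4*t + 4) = t - 2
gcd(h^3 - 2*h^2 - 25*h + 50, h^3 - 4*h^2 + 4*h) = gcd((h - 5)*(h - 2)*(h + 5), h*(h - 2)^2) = h - 2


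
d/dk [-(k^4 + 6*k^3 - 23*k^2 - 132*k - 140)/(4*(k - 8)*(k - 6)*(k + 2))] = (-k^4 + 28*k^3 - 119*k^2 - 524*k + 2468)/(4*(k^4 - 28*k^3 + 292*k^2 - 1344*k + 2304))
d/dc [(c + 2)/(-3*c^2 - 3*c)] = (c^2 + 4*c + 2)/(3*c^2*(c^2 + 2*c + 1))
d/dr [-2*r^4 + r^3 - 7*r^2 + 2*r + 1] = -8*r^3 + 3*r^2 - 14*r + 2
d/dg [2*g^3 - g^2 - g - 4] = 6*g^2 - 2*g - 1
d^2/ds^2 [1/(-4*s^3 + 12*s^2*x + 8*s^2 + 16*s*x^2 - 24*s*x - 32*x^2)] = ((3*s - 3*x - 2)*(s^3 - 3*s^2*x - 2*s^2 - 4*s*x^2 + 6*s*x + 8*x^2) - (-3*s^2 + 6*s*x + 4*s + 4*x^2 - 6*x)^2)/(2*(s^3 - 3*s^2*x - 2*s^2 - 4*s*x^2 + 6*s*x + 8*x^2)^3)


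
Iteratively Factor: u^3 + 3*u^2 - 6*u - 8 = (u + 4)*(u^2 - u - 2) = (u + 1)*(u + 4)*(u - 2)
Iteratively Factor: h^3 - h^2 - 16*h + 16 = (h - 1)*(h^2 - 16) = (h - 1)*(h + 4)*(h - 4)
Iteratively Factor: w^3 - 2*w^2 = (w - 2)*(w^2) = w*(w - 2)*(w)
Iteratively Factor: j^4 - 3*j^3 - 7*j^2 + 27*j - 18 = (j + 3)*(j^3 - 6*j^2 + 11*j - 6) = (j - 3)*(j + 3)*(j^2 - 3*j + 2) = (j - 3)*(j - 1)*(j + 3)*(j - 2)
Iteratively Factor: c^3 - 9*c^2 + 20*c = (c - 4)*(c^2 - 5*c) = (c - 5)*(c - 4)*(c)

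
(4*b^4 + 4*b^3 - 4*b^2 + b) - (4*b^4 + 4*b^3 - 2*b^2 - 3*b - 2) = -2*b^2 + 4*b + 2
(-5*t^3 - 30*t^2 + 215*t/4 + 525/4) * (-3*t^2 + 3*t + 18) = 15*t^5 + 75*t^4 - 1365*t^3/4 - 1545*t^2/2 + 5445*t/4 + 4725/2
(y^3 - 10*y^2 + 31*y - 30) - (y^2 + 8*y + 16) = y^3 - 11*y^2 + 23*y - 46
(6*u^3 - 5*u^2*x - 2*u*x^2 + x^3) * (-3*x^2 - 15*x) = -18*u^3*x^2 - 90*u^3*x + 15*u^2*x^3 + 75*u^2*x^2 + 6*u*x^4 + 30*u*x^3 - 3*x^5 - 15*x^4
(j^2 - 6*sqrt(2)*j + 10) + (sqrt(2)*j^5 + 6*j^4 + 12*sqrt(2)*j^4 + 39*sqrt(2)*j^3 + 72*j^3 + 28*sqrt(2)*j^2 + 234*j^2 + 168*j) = sqrt(2)*j^5 + 6*j^4 + 12*sqrt(2)*j^4 + 39*sqrt(2)*j^3 + 72*j^3 + 28*sqrt(2)*j^2 + 235*j^2 - 6*sqrt(2)*j + 168*j + 10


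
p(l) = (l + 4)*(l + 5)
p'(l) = 2*l + 9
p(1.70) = 38.19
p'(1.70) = 12.40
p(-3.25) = 1.31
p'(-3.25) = 2.50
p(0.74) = 27.21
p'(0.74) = 10.48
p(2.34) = 46.54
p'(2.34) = 13.68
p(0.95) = 29.45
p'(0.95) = 10.90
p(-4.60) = -0.24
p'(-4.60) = -0.20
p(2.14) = 43.84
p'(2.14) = 13.28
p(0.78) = 27.63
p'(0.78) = 10.56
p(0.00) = 20.00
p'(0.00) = 9.00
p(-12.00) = 56.00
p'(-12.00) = -15.00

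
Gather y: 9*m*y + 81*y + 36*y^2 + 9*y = 36*y^2 + y*(9*m + 90)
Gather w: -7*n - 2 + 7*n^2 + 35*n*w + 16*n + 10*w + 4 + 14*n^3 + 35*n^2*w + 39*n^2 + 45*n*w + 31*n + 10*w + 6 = 14*n^3 + 46*n^2 + 40*n + w*(35*n^2 + 80*n + 20) + 8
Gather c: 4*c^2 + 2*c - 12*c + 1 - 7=4*c^2 - 10*c - 6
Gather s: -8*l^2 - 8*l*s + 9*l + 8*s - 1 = -8*l^2 + 9*l + s*(8 - 8*l) - 1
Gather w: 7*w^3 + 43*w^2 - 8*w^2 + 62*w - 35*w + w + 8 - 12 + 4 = 7*w^3 + 35*w^2 + 28*w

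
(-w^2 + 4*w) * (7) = -7*w^2 + 28*w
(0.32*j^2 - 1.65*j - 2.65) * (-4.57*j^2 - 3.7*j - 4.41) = -1.4624*j^4 + 6.3565*j^3 + 16.8043*j^2 + 17.0815*j + 11.6865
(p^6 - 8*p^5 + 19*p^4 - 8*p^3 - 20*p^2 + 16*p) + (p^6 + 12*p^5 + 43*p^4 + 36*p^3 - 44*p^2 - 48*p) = 2*p^6 + 4*p^5 + 62*p^4 + 28*p^3 - 64*p^2 - 32*p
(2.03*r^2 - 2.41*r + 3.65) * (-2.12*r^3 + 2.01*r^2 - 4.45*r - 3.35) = -4.3036*r^5 + 9.1895*r^4 - 21.6156*r^3 + 11.2605*r^2 - 8.169*r - 12.2275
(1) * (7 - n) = 7 - n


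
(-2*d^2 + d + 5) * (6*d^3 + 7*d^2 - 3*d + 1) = -12*d^5 - 8*d^4 + 43*d^3 + 30*d^2 - 14*d + 5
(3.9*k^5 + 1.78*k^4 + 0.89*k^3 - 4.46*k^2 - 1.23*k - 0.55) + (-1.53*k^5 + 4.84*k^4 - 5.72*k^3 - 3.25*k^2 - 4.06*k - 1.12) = 2.37*k^5 + 6.62*k^4 - 4.83*k^3 - 7.71*k^2 - 5.29*k - 1.67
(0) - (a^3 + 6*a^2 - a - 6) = -a^3 - 6*a^2 + a + 6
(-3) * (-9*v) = 27*v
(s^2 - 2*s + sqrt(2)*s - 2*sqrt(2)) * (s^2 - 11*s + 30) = s^4 - 13*s^3 + sqrt(2)*s^3 - 13*sqrt(2)*s^2 + 52*s^2 - 60*s + 52*sqrt(2)*s - 60*sqrt(2)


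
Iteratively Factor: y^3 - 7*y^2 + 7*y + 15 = (y - 3)*(y^2 - 4*y - 5) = (y - 5)*(y - 3)*(y + 1)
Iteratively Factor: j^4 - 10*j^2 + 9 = (j - 1)*(j^3 + j^2 - 9*j - 9) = (j - 1)*(j + 1)*(j^2 - 9) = (j - 1)*(j + 1)*(j + 3)*(j - 3)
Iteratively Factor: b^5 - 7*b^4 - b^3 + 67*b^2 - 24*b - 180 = (b - 3)*(b^4 - 4*b^3 - 13*b^2 + 28*b + 60) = (b - 3)^2*(b^3 - b^2 - 16*b - 20) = (b - 3)^2*(b + 2)*(b^2 - 3*b - 10) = (b - 5)*(b - 3)^2*(b + 2)*(b + 2)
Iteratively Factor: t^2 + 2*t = (t + 2)*(t)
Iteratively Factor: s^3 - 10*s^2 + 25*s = (s - 5)*(s^2 - 5*s) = s*(s - 5)*(s - 5)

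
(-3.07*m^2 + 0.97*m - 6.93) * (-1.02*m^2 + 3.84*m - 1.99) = 3.1314*m^4 - 12.7782*m^3 + 16.9027*m^2 - 28.5415*m + 13.7907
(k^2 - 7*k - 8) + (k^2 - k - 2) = 2*k^2 - 8*k - 10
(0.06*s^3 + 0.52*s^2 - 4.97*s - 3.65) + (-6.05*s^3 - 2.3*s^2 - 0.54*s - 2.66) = -5.99*s^3 - 1.78*s^2 - 5.51*s - 6.31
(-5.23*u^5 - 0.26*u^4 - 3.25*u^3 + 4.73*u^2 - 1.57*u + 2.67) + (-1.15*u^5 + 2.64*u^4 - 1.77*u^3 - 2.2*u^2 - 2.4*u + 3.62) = -6.38*u^5 + 2.38*u^4 - 5.02*u^3 + 2.53*u^2 - 3.97*u + 6.29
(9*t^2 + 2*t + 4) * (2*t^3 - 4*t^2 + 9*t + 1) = 18*t^5 - 32*t^4 + 81*t^3 + 11*t^2 + 38*t + 4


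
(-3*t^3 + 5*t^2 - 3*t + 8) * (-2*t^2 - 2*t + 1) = 6*t^5 - 4*t^4 - 7*t^3 - 5*t^2 - 19*t + 8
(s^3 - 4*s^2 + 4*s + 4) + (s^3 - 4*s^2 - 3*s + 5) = 2*s^3 - 8*s^2 + s + 9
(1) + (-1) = 0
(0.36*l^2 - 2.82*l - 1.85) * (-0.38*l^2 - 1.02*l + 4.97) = -0.1368*l^4 + 0.7044*l^3 + 5.3686*l^2 - 12.1284*l - 9.1945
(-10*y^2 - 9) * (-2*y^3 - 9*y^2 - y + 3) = 20*y^5 + 90*y^4 + 28*y^3 + 51*y^2 + 9*y - 27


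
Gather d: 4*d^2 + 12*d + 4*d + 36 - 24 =4*d^2 + 16*d + 12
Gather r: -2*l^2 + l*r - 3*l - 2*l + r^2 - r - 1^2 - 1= -2*l^2 - 5*l + r^2 + r*(l - 1) - 2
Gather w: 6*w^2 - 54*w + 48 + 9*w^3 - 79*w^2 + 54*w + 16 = 9*w^3 - 73*w^2 + 64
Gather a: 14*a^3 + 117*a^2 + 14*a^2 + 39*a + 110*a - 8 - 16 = 14*a^3 + 131*a^2 + 149*a - 24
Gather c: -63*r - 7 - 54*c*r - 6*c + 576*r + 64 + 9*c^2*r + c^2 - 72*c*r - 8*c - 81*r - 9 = c^2*(9*r + 1) + c*(-126*r - 14) + 432*r + 48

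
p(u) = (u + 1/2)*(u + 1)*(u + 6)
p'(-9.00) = 117.50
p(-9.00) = -204.00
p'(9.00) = 387.50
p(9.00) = 1425.00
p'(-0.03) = 9.05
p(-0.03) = 2.72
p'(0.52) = 18.11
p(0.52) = 10.11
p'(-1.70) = -7.33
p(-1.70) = 3.61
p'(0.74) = 22.24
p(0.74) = 14.54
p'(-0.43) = 3.60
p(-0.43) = 0.22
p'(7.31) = 279.46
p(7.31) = 863.83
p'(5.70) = 192.47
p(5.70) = 486.02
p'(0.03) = 9.95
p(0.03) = 3.29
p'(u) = (u + 1/2)*(u + 1) + (u + 1/2)*(u + 6) + (u + 1)*(u + 6) = 3*u^2 + 15*u + 19/2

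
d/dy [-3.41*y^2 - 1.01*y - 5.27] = -6.82*y - 1.01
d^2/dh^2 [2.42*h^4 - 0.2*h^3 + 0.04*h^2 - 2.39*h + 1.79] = 29.04*h^2 - 1.2*h + 0.08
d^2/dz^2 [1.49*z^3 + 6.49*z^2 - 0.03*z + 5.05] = 8.94*z + 12.98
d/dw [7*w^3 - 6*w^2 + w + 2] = 21*w^2 - 12*w + 1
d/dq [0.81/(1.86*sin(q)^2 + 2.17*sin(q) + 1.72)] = -(3.0132*sin(q) + 1.7577)*cos(q)/(1.86*sin(q)^2 + 2.17*sin(q) + 1.72)^2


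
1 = 1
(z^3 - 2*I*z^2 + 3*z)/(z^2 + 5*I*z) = (z^2 - 2*I*z + 3)/(z + 5*I)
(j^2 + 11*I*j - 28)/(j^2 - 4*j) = (j^2 + 11*I*j - 28)/(j*(j - 4))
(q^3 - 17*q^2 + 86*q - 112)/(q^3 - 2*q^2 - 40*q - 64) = (q^2 - 9*q + 14)/(q^2 + 6*q + 8)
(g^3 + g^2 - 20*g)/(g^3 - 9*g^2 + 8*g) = (g^2 + g - 20)/(g^2 - 9*g + 8)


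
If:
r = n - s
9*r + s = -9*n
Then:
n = 4*s/9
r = -5*s/9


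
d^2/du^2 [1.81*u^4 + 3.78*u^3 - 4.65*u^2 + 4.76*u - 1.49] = 21.72*u^2 + 22.68*u - 9.3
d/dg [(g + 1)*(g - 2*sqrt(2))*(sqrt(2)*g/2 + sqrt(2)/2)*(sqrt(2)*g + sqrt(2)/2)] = 4*g^3 - 6*sqrt(2)*g^2 + 15*g^2/2 - 10*sqrt(2)*g + 4*g - 4*sqrt(2) + 1/2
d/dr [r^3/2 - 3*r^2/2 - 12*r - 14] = 3*r^2/2 - 3*r - 12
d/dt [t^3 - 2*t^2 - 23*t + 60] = 3*t^2 - 4*t - 23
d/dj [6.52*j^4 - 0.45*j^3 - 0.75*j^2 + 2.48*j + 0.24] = 26.08*j^3 - 1.35*j^2 - 1.5*j + 2.48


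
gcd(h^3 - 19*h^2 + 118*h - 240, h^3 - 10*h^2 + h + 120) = h^2 - 13*h + 40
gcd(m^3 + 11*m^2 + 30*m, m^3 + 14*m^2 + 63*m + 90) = m^2 + 11*m + 30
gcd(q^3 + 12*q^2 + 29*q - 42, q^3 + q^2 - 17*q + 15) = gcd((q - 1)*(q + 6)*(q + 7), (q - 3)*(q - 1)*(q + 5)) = q - 1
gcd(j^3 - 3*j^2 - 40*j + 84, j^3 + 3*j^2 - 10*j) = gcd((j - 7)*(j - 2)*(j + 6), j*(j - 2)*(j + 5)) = j - 2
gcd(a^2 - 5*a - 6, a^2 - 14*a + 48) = a - 6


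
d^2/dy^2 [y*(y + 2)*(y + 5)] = 6*y + 14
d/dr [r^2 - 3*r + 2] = 2*r - 3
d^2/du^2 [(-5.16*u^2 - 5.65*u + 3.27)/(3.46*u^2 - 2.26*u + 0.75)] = (-5.6843418860808e-14*u^4 - 215.977352*u^3 + 315.223992*u^2 - 65.450052*u - 8.526096)/(41.421736*u^6 - 81.167448*u^5 + 79.952988*u^4 - 46.731376*u^3 + 17.33085*u^2 - 3.81375*u + 0.421875)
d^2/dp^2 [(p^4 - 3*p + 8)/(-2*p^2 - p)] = 2*(-4*p^6 - 6*p^5 - 3*p^4 + 12*p^3 - 96*p^2 - 48*p - 8)/(p^3*(8*p^3 + 12*p^2 + 6*p + 1))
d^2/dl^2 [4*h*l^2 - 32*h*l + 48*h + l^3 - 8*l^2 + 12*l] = 8*h + 6*l - 16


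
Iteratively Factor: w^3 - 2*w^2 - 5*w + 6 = (w - 3)*(w^2 + w - 2) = (w - 3)*(w - 1)*(w + 2)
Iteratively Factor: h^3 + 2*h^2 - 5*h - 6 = (h + 1)*(h^2 + h - 6) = (h - 2)*(h + 1)*(h + 3)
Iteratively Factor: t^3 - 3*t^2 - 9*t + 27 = (t + 3)*(t^2 - 6*t + 9) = (t - 3)*(t + 3)*(t - 3)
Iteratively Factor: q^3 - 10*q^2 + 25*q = (q - 5)*(q^2 - 5*q) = q*(q - 5)*(q - 5)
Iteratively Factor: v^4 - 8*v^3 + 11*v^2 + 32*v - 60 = (v - 5)*(v^3 - 3*v^2 - 4*v + 12) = (v - 5)*(v + 2)*(v^2 - 5*v + 6) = (v - 5)*(v - 2)*(v + 2)*(v - 3)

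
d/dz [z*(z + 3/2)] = 2*z + 3/2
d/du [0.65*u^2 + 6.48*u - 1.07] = 1.3*u + 6.48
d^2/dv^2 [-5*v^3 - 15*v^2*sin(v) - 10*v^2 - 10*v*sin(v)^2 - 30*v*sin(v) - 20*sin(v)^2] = 15*v^2*sin(v) + 30*v*sin(v) - 60*v*cos(v) - 20*v*cos(2*v) - 30*v - 30*sin(v) - 20*sin(2*v) - 60*cos(v) - 40*cos(2*v) - 20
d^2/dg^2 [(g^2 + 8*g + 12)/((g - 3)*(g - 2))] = 2*(13*g^3 + 18*g^2 - 324*g + 504)/(g^6 - 15*g^5 + 93*g^4 - 305*g^3 + 558*g^2 - 540*g + 216)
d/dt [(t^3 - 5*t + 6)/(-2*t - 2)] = (-2*t^3 - 3*t^2 + 11)/(2*(t^2 + 2*t + 1))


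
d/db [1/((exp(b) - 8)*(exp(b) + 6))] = 2*(1 - exp(b))*exp(b)/(exp(4*b) - 4*exp(3*b) - 92*exp(2*b) + 192*exp(b) + 2304)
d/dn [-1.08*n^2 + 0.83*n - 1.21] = 0.83 - 2.16*n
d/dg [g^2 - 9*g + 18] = 2*g - 9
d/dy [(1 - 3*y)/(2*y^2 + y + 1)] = (-6*y^2 - 3*y + (3*y - 1)*(4*y + 1) - 3)/(2*y^2 + y + 1)^2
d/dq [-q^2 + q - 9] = 1 - 2*q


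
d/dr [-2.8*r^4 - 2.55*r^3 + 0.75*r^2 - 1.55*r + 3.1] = -11.2*r^3 - 7.65*r^2 + 1.5*r - 1.55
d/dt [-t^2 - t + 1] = -2*t - 1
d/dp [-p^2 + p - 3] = 1 - 2*p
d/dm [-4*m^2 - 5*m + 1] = -8*m - 5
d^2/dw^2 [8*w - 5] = 0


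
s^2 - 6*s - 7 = (s - 7)*(s + 1)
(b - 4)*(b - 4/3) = b^2 - 16*b/3 + 16/3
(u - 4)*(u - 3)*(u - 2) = u^3 - 9*u^2 + 26*u - 24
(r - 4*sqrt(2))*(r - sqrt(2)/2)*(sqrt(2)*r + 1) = sqrt(2)*r^3 - 8*r^2 - sqrt(2)*r/2 + 4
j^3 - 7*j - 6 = (j - 3)*(j + 1)*(j + 2)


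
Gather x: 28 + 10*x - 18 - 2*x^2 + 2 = -2*x^2 + 10*x + 12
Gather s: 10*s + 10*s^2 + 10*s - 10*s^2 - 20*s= 0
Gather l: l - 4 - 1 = l - 5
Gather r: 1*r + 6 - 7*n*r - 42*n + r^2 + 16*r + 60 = -42*n + r^2 + r*(17 - 7*n) + 66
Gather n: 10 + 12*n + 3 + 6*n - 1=18*n + 12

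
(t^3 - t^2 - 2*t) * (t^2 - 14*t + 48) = t^5 - 15*t^4 + 60*t^3 - 20*t^2 - 96*t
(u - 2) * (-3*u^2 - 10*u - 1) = -3*u^3 - 4*u^2 + 19*u + 2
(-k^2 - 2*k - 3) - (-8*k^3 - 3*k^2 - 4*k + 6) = 8*k^3 + 2*k^2 + 2*k - 9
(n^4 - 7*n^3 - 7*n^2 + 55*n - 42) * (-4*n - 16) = -4*n^5 + 12*n^4 + 140*n^3 - 108*n^2 - 712*n + 672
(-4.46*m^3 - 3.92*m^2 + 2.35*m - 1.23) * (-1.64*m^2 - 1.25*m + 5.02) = 7.3144*m^5 + 12.0038*m^4 - 21.3432*m^3 - 20.5987*m^2 + 13.3345*m - 6.1746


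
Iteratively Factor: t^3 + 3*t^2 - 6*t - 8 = (t + 4)*(t^2 - t - 2) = (t - 2)*(t + 4)*(t + 1)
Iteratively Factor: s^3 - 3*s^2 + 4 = (s - 2)*(s^2 - s - 2) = (s - 2)*(s + 1)*(s - 2)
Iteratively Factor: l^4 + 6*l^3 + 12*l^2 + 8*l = (l + 2)*(l^3 + 4*l^2 + 4*l) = (l + 2)^2*(l^2 + 2*l) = l*(l + 2)^2*(l + 2)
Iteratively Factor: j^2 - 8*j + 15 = (j - 5)*(j - 3)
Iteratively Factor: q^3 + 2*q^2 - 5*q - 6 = (q + 3)*(q^2 - q - 2) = (q + 1)*(q + 3)*(q - 2)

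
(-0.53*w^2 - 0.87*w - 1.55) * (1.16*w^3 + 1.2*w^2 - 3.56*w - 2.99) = -0.6148*w^5 - 1.6452*w^4 - 0.9552*w^3 + 2.8219*w^2 + 8.1193*w + 4.6345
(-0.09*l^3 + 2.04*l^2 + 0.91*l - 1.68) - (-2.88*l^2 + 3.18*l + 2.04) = -0.09*l^3 + 4.92*l^2 - 2.27*l - 3.72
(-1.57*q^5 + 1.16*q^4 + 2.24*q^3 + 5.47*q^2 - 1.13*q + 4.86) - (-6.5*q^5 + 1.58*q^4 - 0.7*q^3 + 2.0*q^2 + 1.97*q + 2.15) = 4.93*q^5 - 0.42*q^4 + 2.94*q^3 + 3.47*q^2 - 3.1*q + 2.71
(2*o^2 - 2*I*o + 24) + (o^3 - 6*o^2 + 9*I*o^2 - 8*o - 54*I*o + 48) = o^3 - 4*o^2 + 9*I*o^2 - 8*o - 56*I*o + 72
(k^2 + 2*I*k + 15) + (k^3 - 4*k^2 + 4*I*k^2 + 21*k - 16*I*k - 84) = k^3 - 3*k^2 + 4*I*k^2 + 21*k - 14*I*k - 69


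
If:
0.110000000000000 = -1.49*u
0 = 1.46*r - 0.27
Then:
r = 0.18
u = -0.07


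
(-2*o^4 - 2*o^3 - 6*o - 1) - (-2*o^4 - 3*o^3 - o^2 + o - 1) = o^3 + o^2 - 7*o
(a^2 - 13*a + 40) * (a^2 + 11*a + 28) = a^4 - 2*a^3 - 75*a^2 + 76*a + 1120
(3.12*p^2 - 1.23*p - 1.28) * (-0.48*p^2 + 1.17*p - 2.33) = -1.4976*p^4 + 4.2408*p^3 - 8.0943*p^2 + 1.3683*p + 2.9824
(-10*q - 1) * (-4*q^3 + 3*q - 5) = 40*q^4 + 4*q^3 - 30*q^2 + 47*q + 5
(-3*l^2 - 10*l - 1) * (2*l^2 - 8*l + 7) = -6*l^4 + 4*l^3 + 57*l^2 - 62*l - 7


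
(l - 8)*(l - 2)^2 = l^3 - 12*l^2 + 36*l - 32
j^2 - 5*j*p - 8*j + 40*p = (j - 8)*(j - 5*p)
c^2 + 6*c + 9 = (c + 3)^2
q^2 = q^2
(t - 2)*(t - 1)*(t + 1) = t^3 - 2*t^2 - t + 2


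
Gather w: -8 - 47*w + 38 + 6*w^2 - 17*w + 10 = 6*w^2 - 64*w + 40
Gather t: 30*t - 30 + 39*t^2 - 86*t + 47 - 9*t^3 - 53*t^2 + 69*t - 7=-9*t^3 - 14*t^2 + 13*t + 10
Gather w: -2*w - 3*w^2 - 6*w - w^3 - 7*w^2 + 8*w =-w^3 - 10*w^2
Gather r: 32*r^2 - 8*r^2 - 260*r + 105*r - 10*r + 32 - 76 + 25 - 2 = 24*r^2 - 165*r - 21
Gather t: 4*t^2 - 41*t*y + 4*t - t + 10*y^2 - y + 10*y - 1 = 4*t^2 + t*(3 - 41*y) + 10*y^2 + 9*y - 1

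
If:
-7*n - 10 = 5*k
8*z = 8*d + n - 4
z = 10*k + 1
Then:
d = 113*z/112 + 75/112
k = z/10 - 1/10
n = -z/14 - 19/14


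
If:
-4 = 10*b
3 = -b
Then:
No Solution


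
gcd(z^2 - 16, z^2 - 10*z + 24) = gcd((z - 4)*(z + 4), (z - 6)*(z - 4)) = z - 4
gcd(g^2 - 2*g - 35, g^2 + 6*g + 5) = g + 5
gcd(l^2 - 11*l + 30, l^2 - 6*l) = l - 6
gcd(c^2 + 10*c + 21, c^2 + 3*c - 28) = c + 7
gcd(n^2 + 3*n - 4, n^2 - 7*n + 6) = n - 1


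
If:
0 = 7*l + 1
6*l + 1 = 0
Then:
No Solution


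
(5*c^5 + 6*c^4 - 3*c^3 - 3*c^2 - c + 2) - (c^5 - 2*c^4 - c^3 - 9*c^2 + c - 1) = 4*c^5 + 8*c^4 - 2*c^3 + 6*c^2 - 2*c + 3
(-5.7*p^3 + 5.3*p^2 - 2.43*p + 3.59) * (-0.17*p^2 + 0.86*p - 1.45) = 0.969*p^5 - 5.803*p^4 + 13.2361*p^3 - 10.3851*p^2 + 6.6109*p - 5.2055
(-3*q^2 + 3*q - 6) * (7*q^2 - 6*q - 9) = -21*q^4 + 39*q^3 - 33*q^2 + 9*q + 54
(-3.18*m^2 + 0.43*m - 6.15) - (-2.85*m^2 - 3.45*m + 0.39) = -0.33*m^2 + 3.88*m - 6.54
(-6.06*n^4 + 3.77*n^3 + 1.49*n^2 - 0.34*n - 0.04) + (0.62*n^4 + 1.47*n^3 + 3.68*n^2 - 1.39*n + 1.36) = -5.44*n^4 + 5.24*n^3 + 5.17*n^2 - 1.73*n + 1.32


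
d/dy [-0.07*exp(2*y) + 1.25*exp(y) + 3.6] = (1.25 - 0.14*exp(y))*exp(y)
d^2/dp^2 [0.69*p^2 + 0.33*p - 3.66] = 1.38000000000000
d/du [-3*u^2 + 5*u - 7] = 5 - 6*u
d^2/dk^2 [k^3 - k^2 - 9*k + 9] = 6*k - 2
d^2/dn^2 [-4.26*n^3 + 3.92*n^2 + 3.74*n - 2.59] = 7.84 - 25.56*n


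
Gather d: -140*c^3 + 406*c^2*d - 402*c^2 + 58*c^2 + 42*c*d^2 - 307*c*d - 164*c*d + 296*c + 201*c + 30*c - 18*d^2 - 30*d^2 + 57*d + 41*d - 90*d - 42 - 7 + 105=-140*c^3 - 344*c^2 + 527*c + d^2*(42*c - 48) + d*(406*c^2 - 471*c + 8) + 56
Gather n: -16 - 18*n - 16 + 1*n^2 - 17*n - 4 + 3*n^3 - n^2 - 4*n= 3*n^3 - 39*n - 36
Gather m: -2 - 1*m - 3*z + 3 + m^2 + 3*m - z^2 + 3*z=m^2 + 2*m - z^2 + 1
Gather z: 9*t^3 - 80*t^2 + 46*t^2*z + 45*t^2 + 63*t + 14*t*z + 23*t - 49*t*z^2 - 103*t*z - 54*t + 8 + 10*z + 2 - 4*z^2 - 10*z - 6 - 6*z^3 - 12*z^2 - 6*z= 9*t^3 - 35*t^2 + 32*t - 6*z^3 + z^2*(-49*t - 16) + z*(46*t^2 - 89*t - 6) + 4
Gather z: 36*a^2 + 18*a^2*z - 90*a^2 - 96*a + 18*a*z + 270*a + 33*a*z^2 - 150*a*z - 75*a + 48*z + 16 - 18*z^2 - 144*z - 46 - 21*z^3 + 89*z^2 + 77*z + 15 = -54*a^2 + 99*a - 21*z^3 + z^2*(33*a + 71) + z*(18*a^2 - 132*a - 19) - 15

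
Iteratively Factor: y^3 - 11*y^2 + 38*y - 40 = (y - 2)*(y^2 - 9*y + 20) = (y - 4)*(y - 2)*(y - 5)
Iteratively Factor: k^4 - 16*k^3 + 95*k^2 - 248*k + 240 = (k - 4)*(k^3 - 12*k^2 + 47*k - 60) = (k - 4)^2*(k^2 - 8*k + 15) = (k - 4)^2*(k - 3)*(k - 5)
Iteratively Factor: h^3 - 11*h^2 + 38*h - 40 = (h - 2)*(h^2 - 9*h + 20) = (h - 4)*(h - 2)*(h - 5)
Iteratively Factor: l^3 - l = (l + 1)*(l^2 - l) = l*(l + 1)*(l - 1)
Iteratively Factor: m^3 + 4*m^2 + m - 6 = (m + 2)*(m^2 + 2*m - 3) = (m - 1)*(m + 2)*(m + 3)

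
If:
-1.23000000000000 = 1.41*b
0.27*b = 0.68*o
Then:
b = -0.87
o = -0.35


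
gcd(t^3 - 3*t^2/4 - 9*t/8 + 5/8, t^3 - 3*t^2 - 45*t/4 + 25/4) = t - 1/2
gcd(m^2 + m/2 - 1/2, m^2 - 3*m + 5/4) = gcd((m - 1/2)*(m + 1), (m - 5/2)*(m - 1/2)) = m - 1/2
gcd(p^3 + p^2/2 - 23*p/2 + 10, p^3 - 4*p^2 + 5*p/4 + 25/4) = p - 5/2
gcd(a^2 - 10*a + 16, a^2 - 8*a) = a - 8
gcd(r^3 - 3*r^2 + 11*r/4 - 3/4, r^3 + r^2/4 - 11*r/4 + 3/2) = r - 1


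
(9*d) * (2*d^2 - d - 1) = 18*d^3 - 9*d^2 - 9*d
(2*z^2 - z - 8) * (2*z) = 4*z^3 - 2*z^2 - 16*z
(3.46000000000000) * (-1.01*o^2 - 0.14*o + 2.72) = -3.4946*o^2 - 0.4844*o + 9.4112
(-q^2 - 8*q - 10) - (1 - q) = -q^2 - 7*q - 11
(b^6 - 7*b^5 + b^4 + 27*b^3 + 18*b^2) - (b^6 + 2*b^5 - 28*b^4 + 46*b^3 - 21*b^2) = -9*b^5 + 29*b^4 - 19*b^3 + 39*b^2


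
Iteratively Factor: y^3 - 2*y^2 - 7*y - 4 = (y - 4)*(y^2 + 2*y + 1) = (y - 4)*(y + 1)*(y + 1)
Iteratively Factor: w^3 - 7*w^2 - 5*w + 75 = (w + 3)*(w^2 - 10*w + 25) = (w - 5)*(w + 3)*(w - 5)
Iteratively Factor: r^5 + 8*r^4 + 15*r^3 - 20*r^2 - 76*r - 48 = (r - 2)*(r^4 + 10*r^3 + 35*r^2 + 50*r + 24) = (r - 2)*(r + 3)*(r^3 + 7*r^2 + 14*r + 8) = (r - 2)*(r + 3)*(r + 4)*(r^2 + 3*r + 2) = (r - 2)*(r + 2)*(r + 3)*(r + 4)*(r + 1)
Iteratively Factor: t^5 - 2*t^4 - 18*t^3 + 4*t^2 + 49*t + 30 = (t - 5)*(t^4 + 3*t^3 - 3*t^2 - 11*t - 6) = (t - 5)*(t + 1)*(t^3 + 2*t^2 - 5*t - 6) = (t - 5)*(t + 1)*(t + 3)*(t^2 - t - 2) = (t - 5)*(t + 1)^2*(t + 3)*(t - 2)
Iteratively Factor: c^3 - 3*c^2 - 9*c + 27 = (c + 3)*(c^2 - 6*c + 9) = (c - 3)*(c + 3)*(c - 3)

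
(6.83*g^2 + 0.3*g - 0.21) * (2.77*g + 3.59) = 18.9191*g^3 + 25.3507*g^2 + 0.4953*g - 0.7539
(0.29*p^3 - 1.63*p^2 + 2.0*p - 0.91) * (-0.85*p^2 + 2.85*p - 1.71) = -0.2465*p^5 + 2.212*p^4 - 6.8414*p^3 + 9.2608*p^2 - 6.0135*p + 1.5561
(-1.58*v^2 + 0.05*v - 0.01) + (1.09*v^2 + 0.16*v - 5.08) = -0.49*v^2 + 0.21*v - 5.09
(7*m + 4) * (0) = 0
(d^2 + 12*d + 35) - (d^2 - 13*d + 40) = 25*d - 5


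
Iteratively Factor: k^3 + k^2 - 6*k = (k)*(k^2 + k - 6) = k*(k - 2)*(k + 3)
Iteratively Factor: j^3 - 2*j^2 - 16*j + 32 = (j - 2)*(j^2 - 16) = (j - 4)*(j - 2)*(j + 4)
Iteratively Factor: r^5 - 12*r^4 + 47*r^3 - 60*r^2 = (r)*(r^4 - 12*r^3 + 47*r^2 - 60*r) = r^2*(r^3 - 12*r^2 + 47*r - 60) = r^2*(r - 3)*(r^2 - 9*r + 20) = r^2*(r - 5)*(r - 3)*(r - 4)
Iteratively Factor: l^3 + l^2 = (l + 1)*(l^2) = l*(l + 1)*(l)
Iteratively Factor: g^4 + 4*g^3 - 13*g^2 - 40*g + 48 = (g - 1)*(g^3 + 5*g^2 - 8*g - 48) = (g - 1)*(g + 4)*(g^2 + g - 12) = (g - 3)*(g - 1)*(g + 4)*(g + 4)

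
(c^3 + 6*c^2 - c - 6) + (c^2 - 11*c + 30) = c^3 + 7*c^2 - 12*c + 24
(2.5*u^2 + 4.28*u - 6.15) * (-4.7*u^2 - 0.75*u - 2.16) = -11.75*u^4 - 21.991*u^3 + 20.295*u^2 - 4.6323*u + 13.284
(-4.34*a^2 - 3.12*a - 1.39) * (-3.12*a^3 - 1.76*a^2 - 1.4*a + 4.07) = 13.5408*a^5 + 17.3728*a^4 + 15.904*a^3 - 10.8494*a^2 - 10.7524*a - 5.6573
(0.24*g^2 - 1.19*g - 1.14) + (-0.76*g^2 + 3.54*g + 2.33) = -0.52*g^2 + 2.35*g + 1.19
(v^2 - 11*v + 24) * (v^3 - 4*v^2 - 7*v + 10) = v^5 - 15*v^4 + 61*v^3 - 9*v^2 - 278*v + 240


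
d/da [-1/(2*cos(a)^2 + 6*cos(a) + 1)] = -2*(2*cos(a) + 3)*sin(a)/(6*cos(a) + cos(2*a) + 2)^2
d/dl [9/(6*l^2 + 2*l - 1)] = 18*(-6*l - 1)/(6*l^2 + 2*l - 1)^2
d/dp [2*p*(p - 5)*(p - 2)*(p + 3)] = 8*p^3 - 24*p^2 - 44*p + 60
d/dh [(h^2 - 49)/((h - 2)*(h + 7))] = 5/(h^2 - 4*h + 4)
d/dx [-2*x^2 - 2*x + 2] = -4*x - 2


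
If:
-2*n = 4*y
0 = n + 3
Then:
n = -3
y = 3/2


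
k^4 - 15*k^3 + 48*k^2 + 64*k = k*(k - 8)^2*(k + 1)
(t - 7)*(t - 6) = t^2 - 13*t + 42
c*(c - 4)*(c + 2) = c^3 - 2*c^2 - 8*c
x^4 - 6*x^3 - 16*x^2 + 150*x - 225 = (x - 5)*(x - 3)^2*(x + 5)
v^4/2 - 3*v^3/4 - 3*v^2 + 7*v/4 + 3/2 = (v/2 + 1)*(v - 3)*(v - 1)*(v + 1/2)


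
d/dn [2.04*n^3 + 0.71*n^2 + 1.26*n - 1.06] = 6.12*n^2 + 1.42*n + 1.26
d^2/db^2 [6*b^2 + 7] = 12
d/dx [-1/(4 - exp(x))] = -exp(x)/(exp(x) - 4)^2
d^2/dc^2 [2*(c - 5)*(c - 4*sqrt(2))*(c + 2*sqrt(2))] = 12*c - 20 - 8*sqrt(2)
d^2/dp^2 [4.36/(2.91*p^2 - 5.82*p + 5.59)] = (-73.841832*p^2 + 147.683664*p + 295.367328*(p - 1)^2 - 141.847368)/(2.91*p^2 - 5.82*p + 5.59)^3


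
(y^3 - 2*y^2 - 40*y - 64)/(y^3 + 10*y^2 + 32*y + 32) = (y - 8)/(y + 4)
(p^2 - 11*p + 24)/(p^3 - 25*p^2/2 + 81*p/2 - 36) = 2/(2*p - 3)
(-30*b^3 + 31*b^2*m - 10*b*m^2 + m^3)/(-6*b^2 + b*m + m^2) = (15*b^2 - 8*b*m + m^2)/(3*b + m)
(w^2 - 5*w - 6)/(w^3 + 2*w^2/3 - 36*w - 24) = 3*(w + 1)/(3*w^2 + 20*w + 12)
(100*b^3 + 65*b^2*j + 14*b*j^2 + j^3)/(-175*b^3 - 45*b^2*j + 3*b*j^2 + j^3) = (-4*b - j)/(7*b - j)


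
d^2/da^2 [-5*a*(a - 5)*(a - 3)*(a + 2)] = -60*a^2 + 180*a + 10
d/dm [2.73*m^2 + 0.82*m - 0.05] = 5.46*m + 0.82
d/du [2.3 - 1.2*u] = -1.20000000000000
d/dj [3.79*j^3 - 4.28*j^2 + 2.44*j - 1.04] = 11.37*j^2 - 8.56*j + 2.44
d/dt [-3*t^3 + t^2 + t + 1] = -9*t^2 + 2*t + 1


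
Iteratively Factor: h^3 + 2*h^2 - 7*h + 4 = (h - 1)*(h^2 + 3*h - 4) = (h - 1)*(h + 4)*(h - 1)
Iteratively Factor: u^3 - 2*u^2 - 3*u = (u + 1)*(u^2 - 3*u) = u*(u + 1)*(u - 3)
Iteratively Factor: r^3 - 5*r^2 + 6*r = (r)*(r^2 - 5*r + 6) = r*(r - 2)*(r - 3)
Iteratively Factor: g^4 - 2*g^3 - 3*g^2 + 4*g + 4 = (g + 1)*(g^3 - 3*g^2 + 4) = (g + 1)^2*(g^2 - 4*g + 4) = (g - 2)*(g + 1)^2*(g - 2)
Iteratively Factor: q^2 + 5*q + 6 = (q + 2)*(q + 3)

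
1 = 1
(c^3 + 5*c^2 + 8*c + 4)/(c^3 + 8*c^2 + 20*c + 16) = (c + 1)/(c + 4)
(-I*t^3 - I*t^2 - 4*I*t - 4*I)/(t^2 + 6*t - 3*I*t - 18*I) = I*(-t^3 - t^2 - 4*t - 4)/(t^2 + 3*t*(2 - I) - 18*I)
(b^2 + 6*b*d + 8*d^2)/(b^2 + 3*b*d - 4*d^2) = (b + 2*d)/(b - d)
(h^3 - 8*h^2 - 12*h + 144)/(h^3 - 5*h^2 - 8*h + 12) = (h^2 - 2*h - 24)/(h^2 + h - 2)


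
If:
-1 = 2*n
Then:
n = -1/2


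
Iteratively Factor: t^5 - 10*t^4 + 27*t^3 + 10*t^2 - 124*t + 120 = (t + 2)*(t^4 - 12*t^3 + 51*t^2 - 92*t + 60) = (t - 2)*(t + 2)*(t^3 - 10*t^2 + 31*t - 30) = (t - 5)*(t - 2)*(t + 2)*(t^2 - 5*t + 6) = (t - 5)*(t - 3)*(t - 2)*(t + 2)*(t - 2)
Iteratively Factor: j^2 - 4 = (j - 2)*(j + 2)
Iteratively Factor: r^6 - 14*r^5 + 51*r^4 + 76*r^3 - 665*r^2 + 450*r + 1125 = (r - 5)*(r^5 - 9*r^4 + 6*r^3 + 106*r^2 - 135*r - 225) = (r - 5)^2*(r^4 - 4*r^3 - 14*r^2 + 36*r + 45) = (r - 5)^2*(r - 3)*(r^3 - r^2 - 17*r - 15) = (r - 5)^2*(r - 3)*(r + 3)*(r^2 - 4*r - 5) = (r - 5)^2*(r - 3)*(r + 1)*(r + 3)*(r - 5)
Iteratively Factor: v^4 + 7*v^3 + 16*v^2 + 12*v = (v + 3)*(v^3 + 4*v^2 + 4*v) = (v + 2)*(v + 3)*(v^2 + 2*v) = v*(v + 2)*(v + 3)*(v + 2)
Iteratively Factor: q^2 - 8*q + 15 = (q - 3)*(q - 5)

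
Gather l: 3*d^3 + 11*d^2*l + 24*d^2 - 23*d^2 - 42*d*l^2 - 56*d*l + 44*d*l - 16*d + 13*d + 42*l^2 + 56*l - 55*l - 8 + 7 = 3*d^3 + d^2 - 3*d + l^2*(42 - 42*d) + l*(11*d^2 - 12*d + 1) - 1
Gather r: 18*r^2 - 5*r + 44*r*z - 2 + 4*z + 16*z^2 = 18*r^2 + r*(44*z - 5) + 16*z^2 + 4*z - 2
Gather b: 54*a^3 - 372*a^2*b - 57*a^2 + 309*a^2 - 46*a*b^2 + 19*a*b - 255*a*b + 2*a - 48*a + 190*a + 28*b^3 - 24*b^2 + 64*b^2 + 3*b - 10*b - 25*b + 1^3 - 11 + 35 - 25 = 54*a^3 + 252*a^2 + 144*a + 28*b^3 + b^2*(40 - 46*a) + b*(-372*a^2 - 236*a - 32)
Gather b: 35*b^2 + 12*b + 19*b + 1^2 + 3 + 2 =35*b^2 + 31*b + 6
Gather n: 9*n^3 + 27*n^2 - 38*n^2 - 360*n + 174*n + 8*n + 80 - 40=9*n^3 - 11*n^2 - 178*n + 40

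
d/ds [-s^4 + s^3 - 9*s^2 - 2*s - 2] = -4*s^3 + 3*s^2 - 18*s - 2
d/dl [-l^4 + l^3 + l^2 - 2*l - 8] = -4*l^3 + 3*l^2 + 2*l - 2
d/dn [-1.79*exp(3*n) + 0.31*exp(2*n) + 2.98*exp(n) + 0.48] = (-5.37*exp(2*n) + 0.62*exp(n) + 2.98)*exp(n)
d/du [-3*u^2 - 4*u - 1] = -6*u - 4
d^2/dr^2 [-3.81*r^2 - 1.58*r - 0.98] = -7.62000000000000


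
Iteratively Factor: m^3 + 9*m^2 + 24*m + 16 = (m + 4)*(m^2 + 5*m + 4) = (m + 4)^2*(m + 1)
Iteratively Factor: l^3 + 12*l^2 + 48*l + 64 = (l + 4)*(l^2 + 8*l + 16) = (l + 4)^2*(l + 4)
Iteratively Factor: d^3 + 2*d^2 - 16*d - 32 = (d + 2)*(d^2 - 16) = (d - 4)*(d + 2)*(d + 4)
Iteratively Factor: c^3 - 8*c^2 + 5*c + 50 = (c - 5)*(c^2 - 3*c - 10) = (c - 5)*(c + 2)*(c - 5)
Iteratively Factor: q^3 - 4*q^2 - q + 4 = (q - 4)*(q^2 - 1) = (q - 4)*(q - 1)*(q + 1)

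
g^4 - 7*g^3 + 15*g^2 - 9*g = g*(g - 3)^2*(g - 1)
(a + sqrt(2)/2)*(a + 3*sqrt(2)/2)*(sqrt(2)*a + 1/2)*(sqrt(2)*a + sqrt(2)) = 2*a^4 + 2*a^3 + 9*sqrt(2)*a^3/2 + 5*a^2 + 9*sqrt(2)*a^2/2 + 3*sqrt(2)*a/4 + 5*a + 3*sqrt(2)/4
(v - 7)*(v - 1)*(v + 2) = v^3 - 6*v^2 - 9*v + 14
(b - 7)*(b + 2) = b^2 - 5*b - 14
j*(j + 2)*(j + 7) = j^3 + 9*j^2 + 14*j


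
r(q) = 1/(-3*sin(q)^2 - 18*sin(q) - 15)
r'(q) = (6*sin(q)*cos(q) + 18*cos(q))/(-3*sin(q)^2 - 18*sin(q) - 15)^2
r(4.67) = -92.75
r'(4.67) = -4376.43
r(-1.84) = -2.29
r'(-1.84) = -17.08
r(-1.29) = -2.11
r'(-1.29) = 15.05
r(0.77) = -0.03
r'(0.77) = 0.02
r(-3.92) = -0.03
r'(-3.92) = -0.02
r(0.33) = -0.05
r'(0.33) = 0.04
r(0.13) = -0.06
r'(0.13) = 0.06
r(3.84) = -0.21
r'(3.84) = -0.50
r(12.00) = -0.16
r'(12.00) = 0.32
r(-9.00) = -0.12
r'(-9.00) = -0.22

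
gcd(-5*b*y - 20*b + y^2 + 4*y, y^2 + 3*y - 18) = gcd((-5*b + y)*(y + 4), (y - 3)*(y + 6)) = 1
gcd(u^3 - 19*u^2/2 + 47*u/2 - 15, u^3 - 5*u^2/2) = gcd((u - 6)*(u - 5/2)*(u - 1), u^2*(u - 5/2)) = u - 5/2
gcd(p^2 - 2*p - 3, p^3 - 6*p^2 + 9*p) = p - 3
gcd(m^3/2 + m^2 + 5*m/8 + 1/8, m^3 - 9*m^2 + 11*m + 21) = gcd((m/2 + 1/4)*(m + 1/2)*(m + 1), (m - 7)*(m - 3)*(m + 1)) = m + 1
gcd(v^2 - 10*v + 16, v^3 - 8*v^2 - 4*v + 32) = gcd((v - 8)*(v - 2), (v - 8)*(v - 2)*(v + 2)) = v^2 - 10*v + 16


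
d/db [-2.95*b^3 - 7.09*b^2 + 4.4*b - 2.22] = -8.85*b^2 - 14.18*b + 4.4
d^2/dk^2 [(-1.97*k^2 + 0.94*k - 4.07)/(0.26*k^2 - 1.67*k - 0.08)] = (-1.58366*k^3 - 1.896648*k^2 + 10.720476*k - 23.147342)/(0.017576*k^6 - 0.338676*k^5 + 2.159118*k^4 - 4.449047*k^3 - 0.664344*k^2 - 0.032064*k - 0.000512)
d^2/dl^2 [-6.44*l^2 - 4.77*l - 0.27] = -12.8800000000000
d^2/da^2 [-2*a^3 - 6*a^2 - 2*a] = -12*a - 12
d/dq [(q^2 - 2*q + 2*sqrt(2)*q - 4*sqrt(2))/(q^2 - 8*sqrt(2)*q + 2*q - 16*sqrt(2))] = 2*(-5*sqrt(2)*q^2 + 2*q^2 - 12*sqrt(2)*q - 64 + 20*sqrt(2))/(q^4 - 16*sqrt(2)*q^3 + 4*q^3 - 64*sqrt(2)*q^2 + 132*q^2 - 64*sqrt(2)*q + 512*q + 512)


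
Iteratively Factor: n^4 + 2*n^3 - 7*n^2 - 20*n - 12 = (n + 1)*(n^3 + n^2 - 8*n - 12) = (n + 1)*(n + 2)*(n^2 - n - 6) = (n + 1)*(n + 2)^2*(n - 3)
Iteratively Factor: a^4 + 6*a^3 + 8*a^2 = (a)*(a^3 + 6*a^2 + 8*a) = a*(a + 2)*(a^2 + 4*a) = a*(a + 2)*(a + 4)*(a)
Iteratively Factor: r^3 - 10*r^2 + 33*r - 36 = (r - 3)*(r^2 - 7*r + 12) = (r - 4)*(r - 3)*(r - 3)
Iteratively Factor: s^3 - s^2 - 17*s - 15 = (s + 3)*(s^2 - 4*s - 5) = (s - 5)*(s + 3)*(s + 1)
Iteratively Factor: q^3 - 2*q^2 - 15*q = (q - 5)*(q^2 + 3*q) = q*(q - 5)*(q + 3)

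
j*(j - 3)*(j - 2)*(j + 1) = j^4 - 4*j^3 + j^2 + 6*j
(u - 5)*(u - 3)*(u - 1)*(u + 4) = u^4 - 5*u^3 - 13*u^2 + 77*u - 60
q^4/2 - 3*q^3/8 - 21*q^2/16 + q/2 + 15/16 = (q/2 + 1/2)*(q - 3/2)*(q - 5/4)*(q + 1)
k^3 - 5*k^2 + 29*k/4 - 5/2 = (k - 5/2)*(k - 2)*(k - 1/2)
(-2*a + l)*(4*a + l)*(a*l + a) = -8*a^3*l - 8*a^3 + 2*a^2*l^2 + 2*a^2*l + a*l^3 + a*l^2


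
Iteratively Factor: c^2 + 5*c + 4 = (c + 1)*(c + 4)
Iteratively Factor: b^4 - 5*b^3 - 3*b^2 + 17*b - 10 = (b + 2)*(b^3 - 7*b^2 + 11*b - 5) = (b - 1)*(b + 2)*(b^2 - 6*b + 5) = (b - 5)*(b - 1)*(b + 2)*(b - 1)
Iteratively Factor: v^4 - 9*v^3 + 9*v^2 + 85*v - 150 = (v + 3)*(v^3 - 12*v^2 + 45*v - 50) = (v - 5)*(v + 3)*(v^2 - 7*v + 10) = (v - 5)*(v - 2)*(v + 3)*(v - 5)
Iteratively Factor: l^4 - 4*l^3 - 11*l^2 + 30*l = (l)*(l^3 - 4*l^2 - 11*l + 30) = l*(l - 2)*(l^2 - 2*l - 15) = l*(l - 2)*(l + 3)*(l - 5)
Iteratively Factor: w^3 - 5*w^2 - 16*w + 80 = (w + 4)*(w^2 - 9*w + 20) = (w - 5)*(w + 4)*(w - 4)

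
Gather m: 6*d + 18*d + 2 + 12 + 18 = 24*d + 32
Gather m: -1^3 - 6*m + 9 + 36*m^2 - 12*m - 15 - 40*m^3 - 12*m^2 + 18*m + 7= -40*m^3 + 24*m^2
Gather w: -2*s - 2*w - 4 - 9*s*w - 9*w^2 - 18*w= -2*s - 9*w^2 + w*(-9*s - 20) - 4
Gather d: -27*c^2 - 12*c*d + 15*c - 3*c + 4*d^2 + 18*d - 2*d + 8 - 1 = -27*c^2 + 12*c + 4*d^2 + d*(16 - 12*c) + 7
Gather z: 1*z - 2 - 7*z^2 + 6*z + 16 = -7*z^2 + 7*z + 14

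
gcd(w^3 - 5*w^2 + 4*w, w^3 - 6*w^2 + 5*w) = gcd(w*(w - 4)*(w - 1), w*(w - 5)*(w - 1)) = w^2 - w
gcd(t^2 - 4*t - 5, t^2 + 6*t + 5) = t + 1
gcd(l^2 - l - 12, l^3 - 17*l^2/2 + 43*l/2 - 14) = l - 4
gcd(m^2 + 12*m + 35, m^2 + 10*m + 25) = m + 5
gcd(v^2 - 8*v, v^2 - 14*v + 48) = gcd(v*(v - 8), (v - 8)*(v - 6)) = v - 8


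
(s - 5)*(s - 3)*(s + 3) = s^3 - 5*s^2 - 9*s + 45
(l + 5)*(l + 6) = l^2 + 11*l + 30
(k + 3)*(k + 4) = k^2 + 7*k + 12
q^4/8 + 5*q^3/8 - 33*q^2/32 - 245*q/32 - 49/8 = (q/4 + 1)*(q/2 + 1/2)*(q - 7/2)*(q + 7/2)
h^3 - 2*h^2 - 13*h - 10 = (h - 5)*(h + 1)*(h + 2)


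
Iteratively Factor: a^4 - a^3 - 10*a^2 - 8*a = (a + 2)*(a^3 - 3*a^2 - 4*a) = a*(a + 2)*(a^2 - 3*a - 4) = a*(a + 1)*(a + 2)*(a - 4)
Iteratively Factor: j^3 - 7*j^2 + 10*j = (j - 5)*(j^2 - 2*j) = j*(j - 5)*(j - 2)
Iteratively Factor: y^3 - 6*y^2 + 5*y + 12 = (y - 3)*(y^2 - 3*y - 4) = (y - 4)*(y - 3)*(y + 1)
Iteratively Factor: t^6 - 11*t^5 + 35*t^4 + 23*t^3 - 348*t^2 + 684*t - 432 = (t - 3)*(t^5 - 8*t^4 + 11*t^3 + 56*t^2 - 180*t + 144) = (t - 4)*(t - 3)*(t^4 - 4*t^3 - 5*t^2 + 36*t - 36) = (t - 4)*(t - 3)*(t - 2)*(t^3 - 2*t^2 - 9*t + 18) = (t - 4)*(t - 3)*(t - 2)*(t + 3)*(t^2 - 5*t + 6) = (t - 4)*(t - 3)^2*(t - 2)*(t + 3)*(t - 2)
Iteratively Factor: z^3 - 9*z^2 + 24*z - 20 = (z - 2)*(z^2 - 7*z + 10) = (z - 2)^2*(z - 5)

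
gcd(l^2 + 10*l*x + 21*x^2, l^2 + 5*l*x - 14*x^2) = l + 7*x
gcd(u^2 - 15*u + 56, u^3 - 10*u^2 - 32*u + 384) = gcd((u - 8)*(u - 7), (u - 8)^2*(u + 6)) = u - 8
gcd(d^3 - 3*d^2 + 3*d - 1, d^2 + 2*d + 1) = 1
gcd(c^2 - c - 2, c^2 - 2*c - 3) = c + 1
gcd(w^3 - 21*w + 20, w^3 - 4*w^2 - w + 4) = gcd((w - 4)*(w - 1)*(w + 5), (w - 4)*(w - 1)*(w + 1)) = w^2 - 5*w + 4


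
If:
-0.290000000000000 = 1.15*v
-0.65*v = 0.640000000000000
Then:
No Solution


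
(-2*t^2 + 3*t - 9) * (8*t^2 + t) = -16*t^4 + 22*t^3 - 69*t^2 - 9*t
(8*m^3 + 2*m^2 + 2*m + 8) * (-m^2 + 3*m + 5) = -8*m^5 + 22*m^4 + 44*m^3 + 8*m^2 + 34*m + 40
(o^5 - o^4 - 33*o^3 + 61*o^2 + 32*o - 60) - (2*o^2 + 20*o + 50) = o^5 - o^4 - 33*o^3 + 59*o^2 + 12*o - 110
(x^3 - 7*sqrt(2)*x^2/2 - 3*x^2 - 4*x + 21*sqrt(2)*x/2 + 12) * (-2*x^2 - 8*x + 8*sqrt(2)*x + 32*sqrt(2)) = -2*x^5 - 2*x^4 + 15*sqrt(2)*x^4 - 24*x^3 + 15*sqrt(2)*x^3 - 212*sqrt(2)*x^2 - 48*x^2 - 32*sqrt(2)*x + 576*x + 384*sqrt(2)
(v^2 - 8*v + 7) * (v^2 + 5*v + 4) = v^4 - 3*v^3 - 29*v^2 + 3*v + 28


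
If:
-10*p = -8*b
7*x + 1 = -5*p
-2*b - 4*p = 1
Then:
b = -5/26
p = -2/13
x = -3/91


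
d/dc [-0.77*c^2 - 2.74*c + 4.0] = -1.54*c - 2.74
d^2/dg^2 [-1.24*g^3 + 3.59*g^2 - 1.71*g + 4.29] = 7.18 - 7.44*g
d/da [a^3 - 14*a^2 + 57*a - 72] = 3*a^2 - 28*a + 57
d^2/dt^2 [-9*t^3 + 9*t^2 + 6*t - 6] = 18 - 54*t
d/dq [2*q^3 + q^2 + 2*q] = 6*q^2 + 2*q + 2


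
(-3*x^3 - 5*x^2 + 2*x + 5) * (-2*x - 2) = 6*x^4 + 16*x^3 + 6*x^2 - 14*x - 10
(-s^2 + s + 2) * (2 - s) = s^3 - 3*s^2 + 4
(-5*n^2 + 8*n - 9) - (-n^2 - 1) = -4*n^2 + 8*n - 8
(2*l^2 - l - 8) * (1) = 2*l^2 - l - 8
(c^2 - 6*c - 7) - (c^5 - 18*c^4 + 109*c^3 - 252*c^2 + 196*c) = -c^5 + 18*c^4 - 109*c^3 + 253*c^2 - 202*c - 7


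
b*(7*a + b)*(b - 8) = 7*a*b^2 - 56*a*b + b^3 - 8*b^2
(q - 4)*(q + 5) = q^2 + q - 20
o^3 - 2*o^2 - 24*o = o*(o - 6)*(o + 4)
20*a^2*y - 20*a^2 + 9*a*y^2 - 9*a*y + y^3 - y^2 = (4*a + y)*(5*a + y)*(y - 1)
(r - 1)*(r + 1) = r^2 - 1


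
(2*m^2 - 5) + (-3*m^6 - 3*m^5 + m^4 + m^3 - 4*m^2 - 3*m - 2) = -3*m^6 - 3*m^5 + m^4 + m^3 - 2*m^2 - 3*m - 7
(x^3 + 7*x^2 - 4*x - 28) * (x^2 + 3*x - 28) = x^5 + 10*x^4 - 11*x^3 - 236*x^2 + 28*x + 784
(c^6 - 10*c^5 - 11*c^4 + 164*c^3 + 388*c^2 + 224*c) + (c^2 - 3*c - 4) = c^6 - 10*c^5 - 11*c^4 + 164*c^3 + 389*c^2 + 221*c - 4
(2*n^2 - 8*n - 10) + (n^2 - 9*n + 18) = 3*n^2 - 17*n + 8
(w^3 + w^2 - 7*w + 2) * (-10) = -10*w^3 - 10*w^2 + 70*w - 20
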